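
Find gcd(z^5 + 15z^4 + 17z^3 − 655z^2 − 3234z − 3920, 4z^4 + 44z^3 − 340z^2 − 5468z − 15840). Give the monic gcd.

z^2 + 13z + 40

Repeated division with remainder:
  z^5 + 15z^4 + 17z^3 − 655z^2 − 3234z − 3920 = ((1/4)z + 1)(4z^4 + 44z^3 − 340z^2 − 5468z − 15840) + (58z^3 + 1052z^2 + 6194z + 11920)
  4z^4 + 44z^3 − 340z^2 − 5468z − 15840 = ((2/29)z − 414/841)(58z^3 + 1052z^2 + 6194z + 11920) + (−(209664/841)z^2 − (2725632/841)z − 8386560/841)
  58z^3 + 1052z^2 + 6194z + 11920 = (−(24389/104832)z − 125309/104832)(−(209664/841)z^2 − (2725632/841)z − 8386560/841) + (0)
Last nonzero remainder: −(209664/841)z^2 − (2725632/841)z − 8386560/841. Dividing through by −209664/841 gives the monic gcd z^2 + 13z + 40.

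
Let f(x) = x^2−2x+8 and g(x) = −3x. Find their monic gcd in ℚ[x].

1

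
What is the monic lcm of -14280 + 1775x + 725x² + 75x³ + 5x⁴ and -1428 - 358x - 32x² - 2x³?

-17136 - 726x + 1225x² + 235x³ + 21x⁴ + x⁵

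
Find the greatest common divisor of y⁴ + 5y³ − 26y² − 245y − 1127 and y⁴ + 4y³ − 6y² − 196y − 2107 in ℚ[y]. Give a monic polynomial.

By polynomial division,
  y⁴ + 5y³ − 26y² − 245y − 1127 = (y⁴ + 4y³ − 6y² − 196y − 2107) + (y³ − 20y² − 49y + 980)
  y⁴ + 4y³ − 6y² − 196y − 2107 = (y + 24)(y³ − 20y² − 49y + 980) + (523y² − 25627)
  y³ − 20y² − 49y + 980 = ((1/523)y − 20/523)(523y² − 25627) + (0)
Last nonzero remainder: 523y² − 25627. Dividing through by 523 gives the monic gcd y² − 49.

y² − 49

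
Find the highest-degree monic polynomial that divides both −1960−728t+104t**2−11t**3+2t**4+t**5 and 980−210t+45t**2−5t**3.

Euclidean algorithm in ℚ[t]:
  t**5+2t**4−11t**3+104t**2−728t−1960 = (−(1/5)t**2−(11/5)t−46/5)(−5t**3+45t**2−210t+980) + (252t**2−504t+7056)
  −5t**3+45t**2−210t+980 = (−(5/252)t+5/36)(252t**2−504t+7056) + (0)
Last nonzero remainder: 252t**2−504t+7056. Dividing through by 252 gives the monic gcd t**2−2t+28.

28−2t+t**2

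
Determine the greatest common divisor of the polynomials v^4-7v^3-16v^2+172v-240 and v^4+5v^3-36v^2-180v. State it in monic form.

By polynomial division,
  v^4-7v^3-16v^2+172v-240 = (v^4+5v^3-36v^2-180v) + (-12v^3+20v^2+352v-240)
  v^4+5v^3-36v^2-180v = (-(1/12)v-5/9)(-12v^3+20v^2+352v-240) + ((40/9)v^2-(40/9)v-400/3)
  -12v^3+20v^2+352v-240 = (-(27/10)v+9/5)((40/9)v^2-(40/9)v-400/3) + (0)
Last nonzero remainder: (40/9)v^2-(40/9)v-400/3. Dividing through by 40/9 gives the monic gcd v^2-v-30.

v^2-v-30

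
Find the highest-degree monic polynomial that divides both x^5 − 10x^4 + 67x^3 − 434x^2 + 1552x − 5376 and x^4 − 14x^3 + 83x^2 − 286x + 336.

x^3 − 12x^2 + 59x − 168

Apply the Euclidean algorithm:
  x^5 − 10x^4 + 67x^3 − 434x^2 + 1552x − 5376 = (x + 4)(x^4 − 14x^3 + 83x^2 − 286x + 336) + (40x^3 − 480x^2 + 2360x − 6720)
  x^4 − 14x^3 + 83x^2 − 286x + 336 = ((1/40)x − 1/20)(40x^3 − 480x^2 + 2360x − 6720) + (0)
Last nonzero remainder: 40x^3 − 480x^2 + 2360x − 6720. Dividing through by 40 gives the monic gcd x^3 − 12x^2 + 59x − 168.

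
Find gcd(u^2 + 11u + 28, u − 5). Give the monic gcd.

1

By polynomial division,
  u^2 + 11u + 28 = (u + 16)(u − 5) + (108)
  u − 5 = ((1/108)u − 5/108)(108) + (0)
The last nonzero remainder is the constant 108, so the polynomials are coprime and gcd = 1.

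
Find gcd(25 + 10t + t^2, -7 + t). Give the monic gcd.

Repeated division with remainder:
  t^2 + 10t + 25 = (t + 17)(t - 7) + (144)
  t - 7 = ((1/144)t - 7/144)(144) + (0)
The last nonzero remainder is the constant 144, so the polynomials are coprime and gcd = 1.

1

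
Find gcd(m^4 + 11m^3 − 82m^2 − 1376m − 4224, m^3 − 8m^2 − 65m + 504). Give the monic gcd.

m + 8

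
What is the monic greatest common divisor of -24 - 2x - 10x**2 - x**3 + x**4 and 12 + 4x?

By polynomial division,
  x**4 - x**3 - 10x**2 - 2x - 24 = ((1/4)x**3 - x**2 + (1/2)x - 2)(4x + 12) + (0)
Last nonzero remainder: 4x + 12. Dividing through by 4 gives the monic gcd x + 3.

3 + x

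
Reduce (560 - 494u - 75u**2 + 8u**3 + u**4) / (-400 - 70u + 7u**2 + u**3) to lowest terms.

Repeated division with remainder:
  u**4 + 8u**3 - 75u**2 - 494u + 560 = (u + 1)(u**3 + 7u**2 - 70u - 400) + (-12u**2 - 24u + 960)
  u**3 + 7u**2 - 70u - 400 = (-(1/12)u - 5/12)(-12u**2 - 24u + 960) + (0)
Last nonzero remainder: -12u**2 - 24u + 960. Dividing through by -12 gives the monic gcd u**2 + 2u - 80.
Cancel u**2 + 2u - 80 from numerator and denominator to get the reduced form.

(-7 + 6u + u**2)/(5 + u)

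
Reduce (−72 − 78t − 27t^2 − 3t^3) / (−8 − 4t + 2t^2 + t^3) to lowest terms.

Apply the Euclidean algorithm:
  −3t^3 − 27t^2 − 78t − 72 = (−3)(t^3 + 2t^2 − 4t − 8) + (−21t^2 − 90t − 96)
  t^3 + 2t^2 − 4t − 8 = (−(1/21)t + 16/147)(−21t^2 − 90t − 96) + ((60/49)t + 120/49)
  −21t^2 − 90t − 96 = (−(343/20)t − 196/5)((60/49)t + 120/49) + (0)
Last nonzero remainder: (60/49)t + 120/49. Dividing through by 60/49 gives the monic gcd t + 2.
Cancel t + 2 from numerator and denominator to get the reduced form.

(−36 − 21t − 3t^2)/(−4 + t^2)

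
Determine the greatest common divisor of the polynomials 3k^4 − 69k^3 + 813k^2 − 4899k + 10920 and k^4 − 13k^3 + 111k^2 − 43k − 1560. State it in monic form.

By polynomial division,
  3k^4 − 69k^3 + 813k^2 − 4899k + 10920 = (3)(k^4 − 13k^3 + 111k^2 − 43k − 1560) + (−30k^3 + 480k^2 − 4770k + 15600)
  k^4 − 13k^3 + 111k^2 − 43k − 1560 = (−(1/30)k − 1/10)(−30k^3 + 480k^2 − 4770k + 15600) + (0)
Last nonzero remainder: −30k^3 + 480k^2 − 4770k + 15600. Dividing through by −30 gives the monic gcd k^3 − 16k^2 + 159k − 520.

k^3 − 16k^2 + 159k − 520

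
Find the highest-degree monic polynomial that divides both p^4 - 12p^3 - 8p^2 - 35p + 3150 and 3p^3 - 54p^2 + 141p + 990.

p - 10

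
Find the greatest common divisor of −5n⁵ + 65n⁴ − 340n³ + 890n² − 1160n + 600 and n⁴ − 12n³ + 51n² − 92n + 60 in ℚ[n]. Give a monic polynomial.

By polynomial division,
  −5n⁵ + 65n⁴ − 340n³ + 890n² − 1160n + 600 = (−5n + 5)(n⁴ − 12n³ + 51n² − 92n + 60) + (−25n³ + 175n² − 400n + 300)
  n⁴ − 12n³ + 51n² − 92n + 60 = (−(1/25)n + 1/5)(−25n³ + 175n² − 400n + 300) + (0)
Last nonzero remainder: −25n³ + 175n² − 400n + 300. Dividing through by −25 gives the monic gcd n³ − 7n² + 16n − 12.

n³ − 7n² + 16n − 12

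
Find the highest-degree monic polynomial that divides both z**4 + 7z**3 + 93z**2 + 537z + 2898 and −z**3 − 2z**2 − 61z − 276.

z**2 − 2z + 69

Apply the Euclidean algorithm:
  z**4 + 7z**3 + 93z**2 + 537z + 2898 = (−z − 5)(−z**3 − 2z**2 − 61z − 276) + (22z**2 − 44z + 1518)
  −z**3 − 2z**2 − 61z − 276 = (−(1/22)z − 2/11)(22z**2 − 44z + 1518) + (0)
Last nonzero remainder: 22z**2 − 44z + 1518. Dividing through by 22 gives the monic gcd z**2 − 2z + 69.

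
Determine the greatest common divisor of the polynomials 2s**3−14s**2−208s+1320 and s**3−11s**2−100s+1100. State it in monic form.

Euclidean algorithm in ℚ[s]:
  2s**3−14s**2−208s+1320 = (2)(s**3−11s**2−100s+1100) + (8s**2−8s−880)
  s**3−11s**2−100s+1100 = ((1/8)s−5/4)(8s**2−8s−880) + (0)
Last nonzero remainder: 8s**2−8s−880. Dividing through by 8 gives the monic gcd s**2−s−110.

s**2−s−110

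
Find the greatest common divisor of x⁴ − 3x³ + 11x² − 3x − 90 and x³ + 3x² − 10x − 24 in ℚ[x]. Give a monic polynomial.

Repeated division with remainder:
  x⁴ − 3x³ + 11x² − 3x − 90 = (x − 6)(x³ + 3x² − 10x − 24) + (39x² − 39x − 234)
  x³ + 3x² − 10x − 24 = ((1/39)x + 4/39)(39x² − 39x − 234) + (0)
Last nonzero remainder: 39x² − 39x − 234. Dividing through by 39 gives the monic gcd x² − x − 6.

x² − x − 6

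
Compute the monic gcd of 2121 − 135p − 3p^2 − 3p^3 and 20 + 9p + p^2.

Euclidean algorithm in ℚ[p]:
  −3p^3 − 3p^2 − 135p + 2121 = (−3p + 24)(p^2 + 9p + 20) + (−291p + 1641)
  p^2 + 9p + 20 = (−(1/291)p − 1420/28227)(−291p + 1641) + (964920/9409)
  −291p + 1641 = (−(912673/321640)p + 5146723/321640)(964920/9409) + (0)
The last nonzero remainder is the constant 964920/9409, so the polynomials are coprime and gcd = 1.

1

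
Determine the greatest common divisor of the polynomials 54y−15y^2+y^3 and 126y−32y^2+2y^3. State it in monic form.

−9y+y^2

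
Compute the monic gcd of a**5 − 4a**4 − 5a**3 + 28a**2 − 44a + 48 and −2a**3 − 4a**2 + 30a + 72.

a**2 − a − 12

Repeated division with remainder:
  a**5 − 4a**4 − 5a**3 + 28a**2 − 44a + 48 = (−(1/2)a**2 + 3a − 11)(−2a**3 − 4a**2 + 30a + 72) + (−70a**2 + 70a + 840)
  −2a**3 − 4a**2 + 30a + 72 = ((1/35)a + 3/35)(−70a**2 + 70a + 840) + (0)
Last nonzero remainder: −70a**2 + 70a + 840. Dividing through by −70 gives the monic gcd a**2 − a − 12.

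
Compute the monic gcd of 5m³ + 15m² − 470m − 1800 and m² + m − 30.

By polynomial division,
  5m³ + 15m² − 470m − 1800 = (5m + 10)(m² + m − 30) + (−330m − 1500)
  m² + m − 30 = (−(1/330)m + 13/1210)(−330m − 1500) + (−1680/121)
  −330m − 1500 = ((1331/56)m + 3025/28)(−1680/121) + (0)
The last nonzero remainder is the constant −1680/121, so the polynomials are coprime and gcd = 1.

1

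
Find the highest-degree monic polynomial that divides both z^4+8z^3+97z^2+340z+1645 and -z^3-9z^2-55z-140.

z^2+5z+35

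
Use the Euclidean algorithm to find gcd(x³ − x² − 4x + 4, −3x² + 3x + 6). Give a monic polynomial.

x − 2

By polynomial division,
  x³ − x² − 4x + 4 = (−(1/3)x)(−3x² + 3x + 6) + (−2x + 4)
  −3x² + 3x + 6 = ((3/2)x + 3/2)(−2x + 4) + (0)
Last nonzero remainder: −2x + 4. Dividing through by −2 gives the monic gcd x − 2.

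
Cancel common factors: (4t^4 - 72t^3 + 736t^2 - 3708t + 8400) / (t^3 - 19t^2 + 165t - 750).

Repeated division with remainder:
  4t^4 - 72t^3 + 736t^2 - 3708t + 8400 = (4t + 4)(t^3 - 19t^2 + 165t - 750) + (152t^2 - 1368t + 11400)
  t^3 - 19t^2 + 165t - 750 = ((1/152)t - 5/76)(152t^2 - 1368t + 11400) + (0)
Last nonzero remainder: 152t^2 - 1368t + 11400. Dividing through by 152 gives the monic gcd t^2 - 9t + 75.
Cancel t^2 - 9t + 75 from numerator and denominator to get the reduced form.

(4t^2 - 36t + 112)/(t - 10)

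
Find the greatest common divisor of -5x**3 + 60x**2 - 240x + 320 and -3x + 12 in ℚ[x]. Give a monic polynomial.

x - 4

Apply the Euclidean algorithm:
  -5x**3 + 60x**2 - 240x + 320 = ((5/3)x**2 - (40/3)x + 80/3)(-3x + 12) + (0)
Last nonzero remainder: -3x + 12. Dividing through by -3 gives the monic gcd x - 4.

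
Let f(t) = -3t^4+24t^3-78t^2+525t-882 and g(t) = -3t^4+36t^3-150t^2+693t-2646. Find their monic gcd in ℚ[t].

Apply the Euclidean algorithm:
  -3t^4+24t^3-78t^2+525t-882 = (-3t^4+36t^3-150t^2+693t-2646) + (-12t^3+72t^2-168t+1764)
  -3t^4+36t^3-150t^2+693t-2646 = ((1/4)t-3/2)(-12t^3+72t^2-168t+1764) + (0)
Last nonzero remainder: -12t^3+72t^2-168t+1764. Dividing through by -12 gives the monic gcd t^3-6t^2+14t-147.

t^3-6t^2+14t-147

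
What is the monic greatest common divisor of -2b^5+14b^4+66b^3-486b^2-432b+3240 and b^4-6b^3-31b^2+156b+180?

Apply the Euclidean algorithm:
  -2b^5+14b^4+66b^3-486b^2-432b+3240 = (-2b+2)(b^4-6b^3-31b^2+156b+180) + (16b^3-112b^2-384b+2880)
  b^4-6b^3-31b^2+156b+180 = ((1/16)b+1/16)(16b^3-112b^2-384b+2880) + (0)
Last nonzero remainder: 16b^3-112b^2-384b+2880. Dividing through by 16 gives the monic gcd b^3-7b^2-24b+180.

b^3-7b^2-24b+180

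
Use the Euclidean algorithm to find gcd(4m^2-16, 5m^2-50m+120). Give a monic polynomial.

1

Euclidean algorithm in ℚ[m]:
  4m^2-16 = (4/5)(5m^2-50m+120) + (40m-112)
  5m^2-50m+120 = ((1/8)m-9/10)(40m-112) + (96/5)
  40m-112 = ((25/12)m-35/6)(96/5) + (0)
The last nonzero remainder is the constant 96/5, so the polynomials are coprime and gcd = 1.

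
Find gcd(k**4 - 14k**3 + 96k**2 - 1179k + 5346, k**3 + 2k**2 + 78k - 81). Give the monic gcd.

k**2 + 3k + 81

Euclidean algorithm in ℚ[k]:
  k**4 - 14k**3 + 96k**2 - 1179k + 5346 = (k - 16)(k**3 + 2k**2 + 78k - 81) + (50k**2 + 150k + 4050)
  k**3 + 2k**2 + 78k - 81 = ((1/50)k - 1/50)(50k**2 + 150k + 4050) + (0)
Last nonzero remainder: 50k**2 + 150k + 4050. Dividing through by 50 gives the monic gcd k**2 + 3k + 81.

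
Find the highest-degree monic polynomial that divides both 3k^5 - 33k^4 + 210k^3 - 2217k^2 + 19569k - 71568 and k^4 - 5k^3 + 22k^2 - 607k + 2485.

k^3 + 22k - 497

Euclidean algorithm in ℚ[k]:
  3k^5 - 33k^4 + 210k^3 - 2217k^2 + 19569k - 71568 = (3k - 18)(k^4 - 5k^3 + 22k^2 - 607k + 2485) + (54k^3 + 1188k - 26838)
  k^4 - 5k^3 + 22k^2 - 607k + 2485 = ((1/54)k - 5/54)(54k^3 + 1188k - 26838) + (0)
Last nonzero remainder: 54k^3 + 1188k - 26838. Dividing through by 54 gives the monic gcd k^3 + 22k - 497.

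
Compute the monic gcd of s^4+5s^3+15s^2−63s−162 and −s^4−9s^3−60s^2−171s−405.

Apply the Euclidean algorithm:
  s^4+5s^3+15s^2−63s−162 = (−1)(−s^4−9s^3−60s^2−171s−405) + (−4s^3−45s^2−234s−567)
  −s^4−9s^3−60s^2−171s−405 = ((1/4)s−9/16)(−4s^3−45s^2−234s−567) + (−(429/16)s^2−(1287/8)s−11583/16)
  −4s^3−45s^2−234s−567 = ((64/429)s+112/143)(−(429/16)s^2−(1287/8)s−11583/16) + (0)
Last nonzero remainder: −(429/16)s^2−(1287/8)s−11583/16. Dividing through by −429/16 gives the monic gcd s^2+6s+27.

s^2+6s+27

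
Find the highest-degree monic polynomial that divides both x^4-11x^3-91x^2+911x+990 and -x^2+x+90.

Apply the Euclidean algorithm:
  x^4-11x^3-91x^2+911x+990 = (-x^2+10x+11)(-x^2+x+90) + (0)
Last nonzero remainder: -x^2+x+90. Dividing through by -1 gives the monic gcd x^2-x-90.

x^2-x-90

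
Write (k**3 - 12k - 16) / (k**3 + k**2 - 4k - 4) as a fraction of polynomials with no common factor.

By polynomial division,
  k**3 - 12k - 16 = (k**3 + k**2 - 4k - 4) + (-k**2 - 8k - 12)
  k**3 + k**2 - 4k - 4 = (-k + 7)(-k**2 - 8k - 12) + (40k + 80)
  -k**2 - 8k - 12 = (-(1/40)k - 3/20)(40k + 80) + (0)
Last nonzero remainder: 40k + 80. Dividing through by 40 gives the monic gcd k + 2.
Cancel k + 2 from numerator and denominator to get the reduced form.

(k**2 - 2k - 8)/(k**2 - k - 2)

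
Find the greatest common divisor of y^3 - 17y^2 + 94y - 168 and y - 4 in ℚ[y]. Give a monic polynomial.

Apply the Euclidean algorithm:
  y^3 - 17y^2 + 94y - 168 = (y^2 - 13y + 42)(y - 4) + (0)
The last nonzero remainder y - 4 is already monic.

y - 4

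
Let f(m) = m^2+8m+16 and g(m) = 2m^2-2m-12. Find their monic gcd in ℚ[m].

1

Repeated division with remainder:
  m^2+8m+16 = (1/2)(2m^2-2m-12) + (9m+22)
  2m^2-2m-12 = ((2/9)m-62/81)(9m+22) + (392/81)
  9m+22 = ((729/392)m+891/196)(392/81) + (0)
The last nonzero remainder is the constant 392/81, so the polynomials are coprime and gcd = 1.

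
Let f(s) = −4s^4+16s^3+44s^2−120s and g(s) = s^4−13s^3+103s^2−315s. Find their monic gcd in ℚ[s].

s^2−5s

Apply the Euclidean algorithm:
  −4s^4+16s^3+44s^2−120s = (−4)(s^4−13s^3+103s^2−315s) + (−36s^3+456s^2−1380s)
  s^4−13s^3+103s^2−315s = (−(1/36)s+1/108)(−36s^3+456s^2−1380s) + ((544/9)s^2−(2720/9)s)
  −36s^3+456s^2−1380s = (−(81/136)s+621/136)((544/9)s^2−(2720/9)s) + (0)
Last nonzero remainder: (544/9)s^2−(2720/9)s. Dividing through by 544/9 gives the monic gcd s^2−5s.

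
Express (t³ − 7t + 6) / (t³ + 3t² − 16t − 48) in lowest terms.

(t² − 3t + 2)/(t² − 16)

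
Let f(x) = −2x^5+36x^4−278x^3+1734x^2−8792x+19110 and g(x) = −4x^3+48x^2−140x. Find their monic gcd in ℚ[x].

x^2−12x+35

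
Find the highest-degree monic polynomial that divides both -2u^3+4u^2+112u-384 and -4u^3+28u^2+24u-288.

u^2-10u+24

Repeated division with remainder:
  -2u^3+4u^2+112u-384 = (1/2)(-4u^3+28u^2+24u-288) + (-10u^2+100u-240)
  -4u^3+28u^2+24u-288 = ((2/5)u+6/5)(-10u^2+100u-240) + (0)
Last nonzero remainder: -10u^2+100u-240. Dividing through by -10 gives the monic gcd u^2-10u+24.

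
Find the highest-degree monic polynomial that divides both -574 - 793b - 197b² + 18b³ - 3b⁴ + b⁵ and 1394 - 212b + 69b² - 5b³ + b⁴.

41 + b + b²

Apply the Euclidean algorithm:
  b⁵ - 3b⁴ + 18b³ - 197b² - 793b - 574 = (b + 2)(b⁴ - 5b³ + 69b² - 212b + 1394) + (-41b³ - 123b² - 1763b - 3362)
  b⁴ - 5b³ + 69b² - 212b + 1394 = (-(1/41)b + 8/41)(-41b³ - 123b² - 1763b - 3362) + (50b² + 50b + 2050)
  -41b³ - 123b² - 1763b - 3362 = (-(41/50)b - 41/25)(50b² + 50b + 2050) + (0)
Last nonzero remainder: 50b² + 50b + 2050. Dividing through by 50 gives the monic gcd b² + b + 41.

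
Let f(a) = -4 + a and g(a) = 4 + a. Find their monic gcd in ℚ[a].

Apply the Euclidean algorithm:
  a - 4 = (a + 4) + (-8)
  a + 4 = (-(1/8)a - 1/2)(-8) + (0)
The last nonzero remainder is the constant -8, so the polynomials are coprime and gcd = 1.

1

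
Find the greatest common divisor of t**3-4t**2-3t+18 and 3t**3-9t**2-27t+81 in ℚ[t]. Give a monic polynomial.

t**2-6t+9

Euclidean algorithm in ℚ[t]:
  t**3-4t**2-3t+18 = (1/3)(3t**3-9t**2-27t+81) + (-t**2+6t-9)
  3t**3-9t**2-27t+81 = (-3t-9)(-t**2+6t-9) + (0)
Last nonzero remainder: -t**2+6t-9. Dividing through by -1 gives the monic gcd t**2-6t+9.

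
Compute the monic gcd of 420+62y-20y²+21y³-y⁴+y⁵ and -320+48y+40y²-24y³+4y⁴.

20+2y-2y²+y³

Euclidean algorithm in ℚ[y]:
  y⁵-y⁴+21y³-20y²+62y+420 = ((1/4)y+5/4)(4y⁴-24y³+40y²+48y-320) + (41y³-82y²+82y+820)
  4y⁴-24y³+40y²+48y-320 = ((4/41)y-16/41)(41y³-82y²+82y+820) + (0)
Last nonzero remainder: 41y³-82y²+82y+820. Dividing through by 41 gives the monic gcd y³-2y²+2y+20.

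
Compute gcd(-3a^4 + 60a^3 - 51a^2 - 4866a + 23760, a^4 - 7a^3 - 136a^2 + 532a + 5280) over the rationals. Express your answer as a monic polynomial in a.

Euclidean algorithm in ℚ[a]:
  -3a^4 + 60a^3 - 51a^2 - 4866a + 23760 = (-3)(a^4 - 7a^3 - 136a^2 + 532a + 5280) + (39a^3 - 459a^2 - 3270a + 39600)
  a^4 - 7a^3 - 136a^2 + 532a + 5280 = ((1/39)a + 62/507)(39a^3 - 459a^2 - 3270a + 39600) + ((672/169)a^2 - (14112/169)a + 73920/169)
  39a^3 - 459a^2 - 3270a + 39600 = ((2197/224)a + 2535/28)((672/169)a^2 - (14112/169)a + 73920/169) + (0)
Last nonzero remainder: (672/169)a^2 - (14112/169)a + 73920/169. Dividing through by 672/169 gives the monic gcd a^2 - 21a + 110.

a^2 - 21a + 110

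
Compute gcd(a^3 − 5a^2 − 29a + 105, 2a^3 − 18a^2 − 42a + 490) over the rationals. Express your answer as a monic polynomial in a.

a^2 − 2a − 35

Apply the Euclidean algorithm:
  a^3 − 5a^2 − 29a + 105 = (1/2)(2a^3 − 18a^2 − 42a + 490) + (4a^2 − 8a − 140)
  2a^3 − 18a^2 − 42a + 490 = ((1/2)a − 7/2)(4a^2 − 8a − 140) + (0)
Last nonzero remainder: 4a^2 − 8a − 140. Dividing through by 4 gives the monic gcd a^2 − 2a − 35.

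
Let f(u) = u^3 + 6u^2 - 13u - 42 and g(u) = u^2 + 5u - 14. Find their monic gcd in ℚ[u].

u + 7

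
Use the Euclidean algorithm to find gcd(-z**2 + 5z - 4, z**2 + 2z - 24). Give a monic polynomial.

z - 4

By polynomial division,
  -z**2 + 5z - 4 = (-1)(z**2 + 2z - 24) + (7z - 28)
  z**2 + 2z - 24 = ((1/7)z + 6/7)(7z - 28) + (0)
Last nonzero remainder: 7z - 28. Dividing through by 7 gives the monic gcd z - 4.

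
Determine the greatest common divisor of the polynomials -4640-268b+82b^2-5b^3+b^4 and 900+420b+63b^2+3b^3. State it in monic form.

5+b

Repeated division with remainder:
  b^4-5b^3+82b^2-268b-4640 = ((1/3)b-26/3)(3b^3+63b^2+420b+900) + (488b^2+3072b+3160)
  3b^3+63b^2+420b+900 = ((3/488)b+2691/29768)(488b^2+3072b+3160) + ((457191/3721)b+2285955/3721)
  488b^2+3072b+3160 = ((1815848/457191)b+2351672/457191)((457191/3721)b+2285955/3721) + (0)
Last nonzero remainder: (457191/3721)b+2285955/3721. Dividing through by 457191/3721 gives the monic gcd b+5.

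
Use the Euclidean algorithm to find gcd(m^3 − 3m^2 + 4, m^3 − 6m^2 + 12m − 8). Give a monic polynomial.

m^2 − 4m + 4

By polynomial division,
  m^3 − 3m^2 + 4 = (m^3 − 6m^2 + 12m − 8) + (3m^2 − 12m + 12)
  m^3 − 6m^2 + 12m − 8 = ((1/3)m − 2/3)(3m^2 − 12m + 12) + (0)
Last nonzero remainder: 3m^2 − 12m + 12. Dividing through by 3 gives the monic gcd m^2 − 4m + 4.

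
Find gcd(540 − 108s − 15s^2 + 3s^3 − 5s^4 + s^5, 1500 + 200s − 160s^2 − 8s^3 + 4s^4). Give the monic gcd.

−15 − 2s + s^2

Repeated division with remainder:
  s^5 − 5s^4 + 3s^3 − 15s^2 − 108s + 540 = ((1/4)s − 3/4)(4s^4 − 8s^3 − 160s^2 + 200s + 1500) + (37s^3 − 185s^2 − 333s + 1665)
  4s^4 − 8s^3 − 160s^2 + 200s + 1500 = ((4/37)s + 12/37)(37s^3 − 185s^2 − 333s + 1665) + (−64s^2 + 128s + 960)
  37s^3 − 185s^2 − 333s + 1665 = (−(37/64)s + 111/64)(−64s^2 + 128s + 960) + (0)
Last nonzero remainder: −64s^2 + 128s + 960. Dividing through by −64 gives the monic gcd s^2 − 2s − 15.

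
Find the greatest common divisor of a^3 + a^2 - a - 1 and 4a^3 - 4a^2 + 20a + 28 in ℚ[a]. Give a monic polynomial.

a + 1

By polynomial division,
  a^3 + a^2 - a - 1 = (1/4)(4a^3 - 4a^2 + 20a + 28) + (2a^2 - 6a - 8)
  4a^3 - 4a^2 + 20a + 28 = (2a + 4)(2a^2 - 6a - 8) + (60a + 60)
  2a^2 - 6a - 8 = ((1/30)a - 2/15)(60a + 60) + (0)
Last nonzero remainder: 60a + 60. Dividing through by 60 gives the monic gcd a + 1.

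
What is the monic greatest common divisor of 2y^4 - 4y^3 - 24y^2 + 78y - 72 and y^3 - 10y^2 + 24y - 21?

Apply the Euclidean algorithm:
  2y^4 - 4y^3 - 24y^2 + 78y - 72 = (2y + 16)(y^3 - 10y^2 + 24y - 21) + (88y^2 - 264y + 264)
  y^3 - 10y^2 + 24y - 21 = ((1/88)y - 7/88)(88y^2 - 264y + 264) + (0)
Last nonzero remainder: 88y^2 - 264y + 264. Dividing through by 88 gives the monic gcd y^2 - 3y + 3.

y^2 - 3y + 3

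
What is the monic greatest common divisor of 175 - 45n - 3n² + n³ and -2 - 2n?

1

Euclidean algorithm in ℚ[n]:
  n³ - 3n² - 45n + 175 = (-(1/2)n² + 2n + 41/2)(-2n - 2) + (216)
  -2n - 2 = (-(1/108)n - 1/108)(216) + (0)
The last nonzero remainder is the constant 216, so the polynomials are coprime and gcd = 1.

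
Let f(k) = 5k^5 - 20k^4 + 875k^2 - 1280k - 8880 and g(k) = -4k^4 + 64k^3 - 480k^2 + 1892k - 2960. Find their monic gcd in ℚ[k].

k^3 - 11k^2 + 65k - 148

Apply the Euclidean algorithm:
  5k^5 - 20k^4 + 875k^2 - 1280k - 8880 = (-(5/4)k - 15)(-4k^4 + 64k^3 - 480k^2 + 1892k - 2960) + (360k^3 - 3960k^2 + 23400k - 53280)
  -4k^4 + 64k^3 - 480k^2 + 1892k - 2960 = (-(1/90)k + 1/18)(360k^3 - 3960k^2 + 23400k - 53280) + (0)
Last nonzero remainder: 360k^3 - 3960k^2 + 23400k - 53280. Dividing through by 360 gives the monic gcd k^3 - 11k^2 + 65k - 148.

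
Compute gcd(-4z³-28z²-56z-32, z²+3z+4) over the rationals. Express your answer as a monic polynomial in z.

1

By polynomial division,
  -4z³-28z²-56z-32 = (-4z-16)(z²+3z+4) + (8z+32)
  z²+3z+4 = ((1/8)z-1/8)(8z+32) + (8)
  8z+32 = (z+4)(8) + (0)
The last nonzero remainder is the constant 8, so the polynomials are coprime and gcd = 1.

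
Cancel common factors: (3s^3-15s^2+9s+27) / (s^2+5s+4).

(3s^2-18s+27)/(s+4)

Repeated division with remainder:
  3s^3-15s^2+9s+27 = (3s-30)(s^2+5s+4) + (147s+147)
  s^2+5s+4 = ((1/147)s+4/147)(147s+147) + (0)
Last nonzero remainder: 147s+147. Dividing through by 147 gives the monic gcd s+1.
Cancel s+1 from numerator and denominator to get the reduced form.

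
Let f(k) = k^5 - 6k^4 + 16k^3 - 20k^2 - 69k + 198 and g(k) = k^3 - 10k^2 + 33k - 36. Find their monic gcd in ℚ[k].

Repeated division with remainder:
  k^5 - 6k^4 + 16k^3 - 20k^2 - 69k + 198 = (k^2 + 4k + 23)(k^3 - 10k^2 + 33k - 36) + (114k^2 - 684k + 1026)
  k^3 - 10k^2 + 33k - 36 = ((1/114)k - 2/57)(114k^2 - 684k + 1026) + (0)
Last nonzero remainder: 114k^2 - 684k + 1026. Dividing through by 114 gives the monic gcd k^2 - 6k + 9.

k^2 - 6k + 9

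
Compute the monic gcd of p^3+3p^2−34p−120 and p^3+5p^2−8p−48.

Euclidean algorithm in ℚ[p]:
  p^3+3p^2−34p−120 = (p^3+5p^2−8p−48) + (−2p^2−26p−72)
  p^3+5p^2−8p−48 = (−(1/2)p+4)(−2p^2−26p−72) + (60p+240)
  −2p^2−26p−72 = (−(1/30)p−3/10)(60p+240) + (0)
Last nonzero remainder: 60p+240. Dividing through by 60 gives the monic gcd p+4.

p+4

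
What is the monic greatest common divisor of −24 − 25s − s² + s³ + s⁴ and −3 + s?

Apply the Euclidean algorithm:
  s⁴ + s³ − s² − 25s − 24 = (s³ + 4s² + 11s + 8)(s − 3) + (0)
The last nonzero remainder s − 3 is already monic.

−3 + s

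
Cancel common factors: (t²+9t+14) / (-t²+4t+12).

(-t-7)/(t-6)

Apply the Euclidean algorithm:
  t²+9t+14 = (-1)(-t²+4t+12) + (13t+26)
  -t²+4t+12 = (-(1/13)t+6/13)(13t+26) + (0)
Last nonzero remainder: 13t+26. Dividing through by 13 gives the monic gcd t+2.
Cancel t+2 from numerator and denominator to get the reduced form.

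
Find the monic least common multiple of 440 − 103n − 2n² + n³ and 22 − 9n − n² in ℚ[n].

Euclidean algorithm in ℚ[n]:
  n³ − 2n² − 103n + 440 = (−n + 11)(−n² − 9n + 22) + (18n + 198)
  −n² − 9n + 22 = (−(1/18)n + 1/9)(18n + 198) + (0)
Last nonzero remainder: 18n + 198. Dividing through by 18 gives the monic gcd n + 11.
Then lcm(f, g) = f·g / gcd(f, g); expanding and making the result monic gives the answer.

−880 + 646n − 99n² − 4n³ + n⁴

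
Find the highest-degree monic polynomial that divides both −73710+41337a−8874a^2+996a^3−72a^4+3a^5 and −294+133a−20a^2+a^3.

Repeated division with remainder:
  3a^5−72a^4+996a^3−8874a^2+41337a−73710 = (3a^2−12a+357)(a^3−20a^2+133a−294) + (744a^2−9672a+31248)
  a^3−20a^2+133a−294 = ((1/744)a−7/744)(744a^2−9672a+31248) + (0)
Last nonzero remainder: 744a^2−9672a+31248. Dividing through by 744 gives the monic gcd a^2−13a+42.

42−13a+a^2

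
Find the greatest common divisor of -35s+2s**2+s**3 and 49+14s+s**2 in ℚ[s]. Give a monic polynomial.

7+s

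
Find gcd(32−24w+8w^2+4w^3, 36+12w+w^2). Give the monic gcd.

1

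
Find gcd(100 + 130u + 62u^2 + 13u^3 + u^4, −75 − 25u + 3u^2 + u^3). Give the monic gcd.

Euclidean algorithm in ℚ[u]:
  u^4 + 13u^3 + 62u^2 + 130u + 100 = (u + 10)(u^3 + 3u^2 − 25u − 75) + (57u^2 + 455u + 850)
  u^3 + 3u^2 − 25u − 75 = ((1/57)u − 284/3249)(57u^2 + 455u + 850) + (−(455/3249)u − 2275/3249)
  57u^2 + 455u + 850 = (−(185193/455)u − 110466/91)(−(455/3249)u − 2275/3249) + (0)
Last nonzero remainder: −(455/3249)u − 2275/3249. Dividing through by −455/3249 gives the monic gcd u + 5.

5 + u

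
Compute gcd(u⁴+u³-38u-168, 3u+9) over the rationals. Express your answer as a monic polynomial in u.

By polynomial division,
  u⁴+u³-38u-168 = ((1/3)u³-(2/3)u²+2u-56/3)(3u+9) + (0)
Last nonzero remainder: 3u+9. Dividing through by 3 gives the monic gcd u+3.

u+3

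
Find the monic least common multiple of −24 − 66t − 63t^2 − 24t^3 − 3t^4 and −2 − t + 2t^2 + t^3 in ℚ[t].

−8 − 14t + t^2 + 13t^3 + 7t^4 + t^5

Euclidean algorithm in ℚ[t]:
  −3t^4 − 24t^3 − 63t^2 − 66t − 24 = (−3t − 18)(t^3 + 2t^2 − t − 2) + (−30t^2 − 90t − 60)
  t^3 + 2t^2 − t − 2 = (−(1/30)t + 1/30)(−30t^2 − 90t − 60) + (0)
Last nonzero remainder: −30t^2 − 90t − 60. Dividing through by −30 gives the monic gcd t^2 + 3t + 2.
Then lcm(f, g) = f·g / gcd(f, g); expanding and making the result monic gives the answer.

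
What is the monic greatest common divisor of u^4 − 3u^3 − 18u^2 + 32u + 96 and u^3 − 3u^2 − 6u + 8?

u^2 − 2u − 8

By polynomial division,
  u^4 − 3u^3 − 18u^2 + 32u + 96 = (u)(u^3 − 3u^2 − 6u + 8) + (−12u^2 + 24u + 96)
  u^3 − 3u^2 − 6u + 8 = (−(1/12)u + 1/12)(−12u^2 + 24u + 96) + (0)
Last nonzero remainder: −12u^2 + 24u + 96. Dividing through by −12 gives the monic gcd u^2 − 2u − 8.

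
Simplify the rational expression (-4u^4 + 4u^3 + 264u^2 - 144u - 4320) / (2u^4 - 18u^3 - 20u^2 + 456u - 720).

(-2u - 12)/(u - 2)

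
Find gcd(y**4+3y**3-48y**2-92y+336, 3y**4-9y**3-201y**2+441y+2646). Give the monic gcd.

By polynomial division,
  y**4+3y**3-48y**2-92y+336 = (1/3)(3y**4-9y**3-201y**2+441y+2646) + (6y**3+19y**2-239y-546)
  3y**4-9y**3-201y**2+441y+2646 = ((1/2)y-37/12)(6y**3+19y**2-239y-546) + (-(275/12)y**2-(275/12)y+1925/2)
  6y**3+19y**2-239y-546 = (-(72/275)y-156/275)(-(275/12)y**2-(275/12)y+1925/2) + (0)
Last nonzero remainder: -(275/12)y**2-(275/12)y+1925/2. Dividing through by -275/12 gives the monic gcd y**2+y-42.

y**2+y-42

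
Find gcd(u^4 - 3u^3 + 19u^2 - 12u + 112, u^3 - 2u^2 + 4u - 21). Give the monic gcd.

Euclidean algorithm in ℚ[u]:
  u^4 - 3u^3 + 19u^2 - 12u + 112 = (u - 1)(u^3 - 2u^2 + 4u - 21) + (13u^2 + 13u + 91)
  u^3 - 2u^2 + 4u - 21 = ((1/13)u - 3/13)(13u^2 + 13u + 91) + (0)
Last nonzero remainder: 13u^2 + 13u + 91. Dividing through by 13 gives the monic gcd u^2 + u + 7.

u^2 + u + 7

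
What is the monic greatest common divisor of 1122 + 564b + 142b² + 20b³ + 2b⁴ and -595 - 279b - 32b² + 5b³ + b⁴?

17 + 7b + b²

Euclidean algorithm in ℚ[b]:
  2b⁴ + 20b³ + 142b² + 564b + 1122 = (2)(b⁴ + 5b³ - 32b² - 279b - 595) + (10b³ + 206b² + 1122b + 2312)
  b⁴ + 5b³ - 32b² - 279b - 595 = ((1/10)b - 39/25)(10b³ + 206b² + 1122b + 2312) + ((4429/25)b² + (31003/25)b + 75293/25)
  10b³ + 206b² + 1122b + 2312 = ((250/4429)b + 3400/4429)((4429/25)b² + (31003/25)b + 75293/25) + (0)
Last nonzero remainder: (4429/25)b² + (31003/25)b + 75293/25. Dividing through by 4429/25 gives the monic gcd b² + 7b + 17.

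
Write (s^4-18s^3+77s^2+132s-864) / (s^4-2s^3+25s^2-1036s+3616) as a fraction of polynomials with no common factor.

Euclidean algorithm in ℚ[s]:
  s^4-18s^3+77s^2+132s-864 = (s^4-2s^3+25s^2-1036s+3616) + (-16s^3+52s^2+1168s-4480)
  s^4-2s^3+25s^2-1036s+3616 = (-(1/16)s-5/64)(-16s^3+52s^2+1168s-4480) + ((1633/16)s^2-(4899/4)s+3266)
  -16s^3+52s^2+1168s-4480 = (-(256/1633)s-2240/1633)((1633/16)s^2-(4899/4)s+3266) + (0)
Last nonzero remainder: (1633/16)s^2-(4899/4)s+3266. Dividing through by 1633/16 gives the monic gcd s^2-12s+32.
Cancel s^2-12s+32 from numerator and denominator to get the reduced form.

(s^2-6s-27)/(s^2+10s+113)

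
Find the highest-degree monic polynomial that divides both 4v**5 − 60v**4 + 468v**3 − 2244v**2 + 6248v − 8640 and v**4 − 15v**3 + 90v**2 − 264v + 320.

v**3 − 11v**2 + 46v − 80

Euclidean algorithm in ℚ[v]:
  4v**5 − 60v**4 + 468v**3 − 2244v**2 + 6248v − 8640 = (4v)(v**4 − 15v**3 + 90v**2 − 264v + 320) + (108v**3 − 1188v**2 + 4968v − 8640)
  v**4 − 15v**3 + 90v**2 − 264v + 320 = ((1/108)v − 1/27)(108v**3 − 1188v**2 + 4968v − 8640) + (0)
Last nonzero remainder: 108v**3 − 1188v**2 + 4968v − 8640. Dividing through by 108 gives the monic gcd v**3 − 11v**2 + 46v − 80.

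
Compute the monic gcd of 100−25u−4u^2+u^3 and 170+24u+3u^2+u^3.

5+u

Euclidean algorithm in ℚ[u]:
  u^3−4u^2−25u+100 = (u^3+3u^2+24u+170) + (−7u^2−49u−70)
  u^3+3u^2+24u+170 = (−(1/7)u+4/7)(−7u^2−49u−70) + (42u+210)
  −7u^2−49u−70 = (−(1/6)u−1/3)(42u+210) + (0)
Last nonzero remainder: 42u+210. Dividing through by 42 gives the monic gcd u+5.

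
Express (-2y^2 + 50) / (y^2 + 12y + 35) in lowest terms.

(-2y + 10)/(y + 7)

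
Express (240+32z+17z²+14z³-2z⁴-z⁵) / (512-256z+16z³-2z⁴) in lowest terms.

(15+2z+2z²+z³)/(32-16z+2z²)

By polynomial division,
  -z⁵-2z⁴+14z³+17z²+32z+240 = ((1/2)z+5)(-2z⁴+16z³-256z+512) + (-66z³+145z²+1056z-2320)
  -2z⁴+16z³-256z+512 = ((1/33)z-383/2178)(-66z³+145z²+1056z-2320) + (-(14161/2178)z²+113288/1089)
  -66z³+145z²+1056z-2320 = ((143748/14161)z-315810/14161)(-(14161/2178)z²+113288/1089) + (0)
Last nonzero remainder: -(14161/2178)z²+113288/1089. Dividing through by -14161/2178 gives the monic gcd z²-16.
Cancel z²-16 from numerator and denominator to get the reduced form.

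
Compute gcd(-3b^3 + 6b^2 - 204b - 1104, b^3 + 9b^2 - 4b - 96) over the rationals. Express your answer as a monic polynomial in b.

b + 4

Apply the Euclidean algorithm:
  -3b^3 + 6b^2 - 204b - 1104 = (-3)(b^3 + 9b^2 - 4b - 96) + (33b^2 - 216b - 1392)
  b^3 + 9b^2 - 4b - 96 = ((1/33)b + 57/121)(33b^2 - 216b - 1392) + ((16932/121)b + 67728/121)
  33b^2 - 216b - 1392 = ((1331/5644)b - 3509/1411)((16932/121)b + 67728/121) + (0)
Last nonzero remainder: (16932/121)b + 67728/121. Dividing through by 16932/121 gives the monic gcd b + 4.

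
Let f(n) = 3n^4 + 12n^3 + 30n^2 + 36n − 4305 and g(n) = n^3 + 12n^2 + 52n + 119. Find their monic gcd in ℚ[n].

Apply the Euclidean algorithm:
  3n^4 + 12n^3 + 30n^2 + 36n − 4305 = (3n − 24)(n^3 + 12n^2 + 52n + 119) + (162n^2 + 927n − 1449)
  n^3 + 12n^2 + 52n + 119 = ((1/162)n + 113/2916)(162n^2 + 927n − 1449) + ((8107/324)n + 56749/324)
  162n^2 + 927n − 1449 = ((52488/8107)n − 67068/8107)((8107/324)n + 56749/324) + (0)
Last nonzero remainder: (8107/324)n + 56749/324. Dividing through by 8107/324 gives the monic gcd n + 7.

n + 7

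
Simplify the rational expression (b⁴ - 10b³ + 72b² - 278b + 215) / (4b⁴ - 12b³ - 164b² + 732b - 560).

Apply the Euclidean algorithm:
  b⁴ - 10b³ + 72b² - 278b + 215 = (1/4)(4b⁴ - 12b³ - 164b² + 732b - 560) + (-7b³ + 113b² - 461b + 355)
  4b⁴ - 12b³ - 164b² + 732b - 560 = (-(4/7)b - 368/49)(-7b³ + 113b² - 461b + 355) + ((20640/49)b² - (123840/49)b + 103200/49)
  -7b³ + 113b² - 461b + 355 = (-(343/20640)b + 3479/20640)((20640/49)b² - (123840/49)b + 103200/49) + (0)
Last nonzero remainder: (20640/49)b² - (123840/49)b + 103200/49. Dividing through by 20640/49 gives the monic gcd b² - 6b + 5.
Cancel b² - 6b + 5 from numerator and denominator to get the reduced form.

(b² - 4b + 43)/(4b² + 12b - 112)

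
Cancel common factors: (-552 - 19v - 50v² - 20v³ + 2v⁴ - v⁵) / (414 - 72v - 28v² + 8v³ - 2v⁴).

Apply the Euclidean algorithm:
  -v⁵ + 2v⁴ - 20v³ - 50v² - 19v - 552 = ((1/2)v + 1)(-2v⁴ + 8v³ - 28v² - 72v + 414) + (-14v³ + 14v² - 154v - 966)
  -2v⁴ + 8v³ - 28v² - 72v + 414 = ((1/7)v - 3/7)(-14v³ + 14v² - 154v - 966) + (0)
Last nonzero remainder: -14v³ + 14v² - 154v - 966. Dividing through by -14 gives the monic gcd v³ - v² + 11v + 69.
Cancel v³ - v² + 11v + 69 from numerator and denominator to get the reduced form.

(8 - v + v²)/(-6 + 2v)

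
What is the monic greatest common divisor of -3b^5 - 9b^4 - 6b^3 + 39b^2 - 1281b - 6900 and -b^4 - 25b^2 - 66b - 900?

b^2 + 6b + 25

Repeated division with remainder:
  -3b^5 - 9b^4 - 6b^3 + 39b^2 - 1281b - 6900 = (3b + 9)(-b^4 - 25b^2 - 66b - 900) + (69b^3 + 462b^2 + 2013b + 1200)
  -b^4 - 25b^2 - 66b - 900 = (-(1/69)b + 154/1587)(69b^3 + 462b^2 + 2013b + 1200) + (-(21508/529)b^2 - (129048/529)b - 537700/529)
  69b^3 + 462b^2 + 2013b + 1200 = (-(36501/21508)b - 6348/5377)(-(21508/529)b^2 - (129048/529)b - 537700/529) + (0)
Last nonzero remainder: -(21508/529)b^2 - (129048/529)b - 537700/529. Dividing through by -21508/529 gives the monic gcd b^2 + 6b + 25.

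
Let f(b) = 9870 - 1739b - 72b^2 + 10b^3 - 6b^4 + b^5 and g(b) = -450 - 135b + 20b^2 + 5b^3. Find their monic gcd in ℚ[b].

-30 + b + b^2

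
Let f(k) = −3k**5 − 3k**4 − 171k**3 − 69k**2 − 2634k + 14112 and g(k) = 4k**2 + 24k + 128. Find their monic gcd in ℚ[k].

k**2 + 6k + 32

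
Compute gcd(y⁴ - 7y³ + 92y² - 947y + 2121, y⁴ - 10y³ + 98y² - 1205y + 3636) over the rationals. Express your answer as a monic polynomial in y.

Apply the Euclidean algorithm:
  y⁴ - 7y³ + 92y² - 947y + 2121 = (y⁴ - 10y³ + 98y² - 1205y + 3636) + (3y³ - 6y² + 258y - 1515)
  y⁴ - 10y³ + 98y² - 1205y + 3636 = ((1/3)y - 8/3)(3y³ - 6y² + 258y - 1515) + (-4y² - 12y - 404)
  3y³ - 6y² + 258y - 1515 = (-(3/4)y + 15/4)(-4y² - 12y - 404) + (0)
Last nonzero remainder: -4y² - 12y - 404. Dividing through by -4 gives the monic gcd y² + 3y + 101.

y² + 3y + 101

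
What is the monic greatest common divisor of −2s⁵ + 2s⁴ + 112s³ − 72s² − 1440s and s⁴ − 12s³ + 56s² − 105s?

Apply the Euclidean algorithm:
  −2s⁵ + 2s⁴ + 112s³ − 72s² − 1440s = (−2s − 22)(s⁴ − 12s³ + 56s² − 105s) + (−40s³ + 950s² − 3750s)
  s⁴ − 12s³ + 56s² − 105s = (−(1/40)s − 47/160)(−40s³ + 950s² − 3750s) + ((3861/16)s² − (19305/16)s)
  −40s³ + 950s² − 3750s = (−(640/3861)s + 4000/1287)((3861/16)s² − (19305/16)s) + (0)
Last nonzero remainder: (3861/16)s² − (19305/16)s. Dividing through by 3861/16 gives the monic gcd s² − 5s.

s² − 5s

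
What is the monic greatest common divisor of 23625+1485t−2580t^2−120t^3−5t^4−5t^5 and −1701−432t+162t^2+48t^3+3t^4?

−63−9t+7t^2+t^3

Repeated division with remainder:
  −5t^5−5t^4−120t^3−2580t^2+1485t+23625 = (−(5/3)t+25)(3t^4+48t^3+162t^2−432t−1701) + (−1050t^3−7350t^2+9450t+66150)
  3t^4+48t^3+162t^2−432t−1701 = (−(1/350)t−9/350)(−1050t^3−7350t^2+9450t+66150) + (0)
Last nonzero remainder: −1050t^3−7350t^2+9450t+66150. Dividing through by −1050 gives the monic gcd t^3+7t^2−9t−63.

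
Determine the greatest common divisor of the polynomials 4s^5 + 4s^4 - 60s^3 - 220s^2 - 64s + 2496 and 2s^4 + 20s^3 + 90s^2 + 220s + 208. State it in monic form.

Apply the Euclidean algorithm:
  4s^5 + 4s^4 - 60s^3 - 220s^2 - 64s + 2496 = (2s - 18)(2s^4 + 20s^3 + 90s^2 + 220s + 208) + (120s^3 + 960s^2 + 3480s + 6240)
  2s^4 + 20s^3 + 90s^2 + 220s + 208 = ((1/60)s + 1/30)(120s^3 + 960s^2 + 3480s + 6240) + (0)
Last nonzero remainder: 120s^3 + 960s^2 + 3480s + 6240. Dividing through by 120 gives the monic gcd s^3 + 8s^2 + 29s + 52.

s^3 + 8s^2 + 29s + 52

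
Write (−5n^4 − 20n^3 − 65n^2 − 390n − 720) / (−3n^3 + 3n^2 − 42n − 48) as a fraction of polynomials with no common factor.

By polynomial division,
  −5n^4 − 20n^3 − 65n^2 − 390n − 720 = ((5/3)n + 25/3)(−3n^3 + 3n^2 − 42n − 48) + (−20n^2 + 40n − 320)
  −3n^3 + 3n^2 − 42n − 48 = ((3/20)n + 3/20)(−20n^2 + 40n − 320) + (0)
Last nonzero remainder: −20n^2 + 40n − 320. Dividing through by −20 gives the monic gcd n^2 − 2n + 16.
Cancel n^2 − 2n + 16 from numerator and denominator to get the reduced form.

(5n^2 + 30n + 45)/(3n + 3)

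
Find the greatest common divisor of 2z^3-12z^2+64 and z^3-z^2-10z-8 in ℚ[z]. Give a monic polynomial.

Apply the Euclidean algorithm:
  2z^3-12z^2+64 = (2)(z^3-z^2-10z-8) + (-10z^2+20z+80)
  z^3-z^2-10z-8 = (-(1/10)z-1/10)(-10z^2+20z+80) + (0)
Last nonzero remainder: -10z^2+20z+80. Dividing through by -10 gives the monic gcd z^2-2z-8.

z^2-2z-8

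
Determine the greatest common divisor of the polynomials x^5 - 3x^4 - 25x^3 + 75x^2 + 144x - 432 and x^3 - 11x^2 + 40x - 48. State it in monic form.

x^2 - 7x + 12

By polynomial division,
  x^5 - 3x^4 - 25x^3 + 75x^2 + 144x - 432 = (x^2 + 8x + 23)(x^3 - 11x^2 + 40x - 48) + (56x^2 - 392x + 672)
  x^3 - 11x^2 + 40x - 48 = ((1/56)x - 1/14)(56x^2 - 392x + 672) + (0)
Last nonzero remainder: 56x^2 - 392x + 672. Dividing through by 56 gives the monic gcd x^2 - 7x + 12.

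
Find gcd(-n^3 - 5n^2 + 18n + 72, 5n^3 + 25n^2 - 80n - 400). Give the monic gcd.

n - 4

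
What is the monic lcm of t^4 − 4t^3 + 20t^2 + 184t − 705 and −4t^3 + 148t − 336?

t^6 − t^5 − 20t^4 + 356t^3 − 713t^2 − 7267t + 19740

Apply the Euclidean algorithm:
  t^4 − 4t^3 + 20t^2 + 184t − 705 = (−(1/4)t + 1)(−4t^3 + 148t − 336) + (57t^2 − 48t − 369)
  −4t^3 + 148t − 336 = (−(4/57)t − 64/1083)(57t^2 − 48t − 369) + ((43056/361)t − 129168/361)
  57t^2 − 48t − 369 = ((6859/14352)t + 14801/14352)((43056/361)t − 129168/361) + (0)
Last nonzero remainder: (43056/361)t − 129168/361. Dividing through by 43056/361 gives the monic gcd t − 3.
Then lcm(f, g) = f·g / gcd(f, g); expanding and making the result monic gives the answer.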